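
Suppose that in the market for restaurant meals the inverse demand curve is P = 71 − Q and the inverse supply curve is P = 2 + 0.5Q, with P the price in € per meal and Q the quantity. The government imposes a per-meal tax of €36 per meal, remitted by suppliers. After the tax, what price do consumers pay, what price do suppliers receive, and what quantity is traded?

Consumers pay €49; suppliers receive €13; quantity = 22.

Inverting to Q(P) form: Qd = 71 − P; Qs = 2P − 4.
Before the tax: set 71 − P = 2P − 4 → P* = €25, Q* = 46.
With the tax collected from suppliers, supply shifts: Qs = 2(P − 36) − 4.
Solving gives Q = 22 with consumers paying €49 and suppliers receiving €13 (the €36 wedge).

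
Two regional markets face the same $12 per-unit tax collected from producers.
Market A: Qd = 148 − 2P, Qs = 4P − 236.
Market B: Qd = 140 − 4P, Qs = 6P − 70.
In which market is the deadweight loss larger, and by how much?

Market B, by $76.8.

Market A: pre-tax P* = $64, Q* = 20; post-tax Q = 4; deadweight loss = $96.
Market B: pre-tax P* = $21, Q* = 56; post-tax Q = 27.2; deadweight loss = $172.8.
Difference: $96 vs $172.8 → market B is larger by $76.8.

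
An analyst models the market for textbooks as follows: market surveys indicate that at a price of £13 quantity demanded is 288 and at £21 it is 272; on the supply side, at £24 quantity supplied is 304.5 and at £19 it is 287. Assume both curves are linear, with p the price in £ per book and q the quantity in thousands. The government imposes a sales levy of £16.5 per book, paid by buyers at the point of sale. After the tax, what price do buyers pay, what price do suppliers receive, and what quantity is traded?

Demand slope: (272 − 288)/(21 − 13) = -2, so qd = 314 − 2p.
Supply slope: (287 − 304.5)/(19 − 24) = 3.5, so qs = 3.5p + 220.5.
Without the tax, 314 − 2p = 3.5p + 220.5 gives 5.5p = 93.5, so p* = £17 and q* = 280.
With the tax collected from buyers, demand (in seller-price terms) shifts: qd = 314 − 2(p + 16.5).
New equilibrium: buyers pay £27.5, suppliers receive £11, q = 259. (Wedge: pb − ps = 16.5.)

Buyers pay £27.5; suppliers receive £11; quantity = 259.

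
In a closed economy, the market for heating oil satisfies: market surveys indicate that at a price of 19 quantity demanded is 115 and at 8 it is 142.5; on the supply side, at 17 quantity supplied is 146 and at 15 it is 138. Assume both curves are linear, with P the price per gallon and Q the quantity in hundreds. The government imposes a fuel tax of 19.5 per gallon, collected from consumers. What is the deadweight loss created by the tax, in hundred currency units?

Deadweight loss = 292.5 hundred.

Demand slope: (142.5 − 115)/(8 − 19) = -2.5, so Qd = 162.5 − 2.5P.
Supply slope: (138 − 146)/(15 − 17) = 4, so Qs = 4P + 78.
Before the tax: set 162.5 − 2.5P = 4P + 78 → P* = 13, Q* = 130.
With the tax collected from consumers, demand (in seller-price terms) shifts: Qd = 162.5 − 2.5(P + 19.5).
Solving gives Q = 100 with consumers paying 25 and sellers receiving 5.5 (the 19.5 wedge).
Quantity falls by |ΔQ| = |130 − 100| = 30.
DWL = ½ · t · |ΔQ| = ½ · 19.5 · 30 = 292.5.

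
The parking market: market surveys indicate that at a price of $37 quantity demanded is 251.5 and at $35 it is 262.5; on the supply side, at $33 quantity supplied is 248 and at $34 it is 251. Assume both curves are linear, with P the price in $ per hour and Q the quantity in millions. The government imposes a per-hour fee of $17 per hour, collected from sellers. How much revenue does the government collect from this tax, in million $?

Tax revenue = $3808 million.

Demand slope: (262.5 − 251.5)/(35 − 37) = -5.5, so Qd = 455 − 5.5P.
Supply slope: (251 − 248)/(34 − 33) = 3, so Qs = 3P + 149.
Before the tax: set 455 − 5.5P = 3P + 149 → P* = $36, Q* = 257.
With the tax collected from sellers, supply shifts: Qs = 3(P − 17) + 149.
Solving gives Q = 224 with consumers paying $42 and sellers receiving $25 (the $17 wedge).
Revenue = t · Q = 17 · 224 = $3808.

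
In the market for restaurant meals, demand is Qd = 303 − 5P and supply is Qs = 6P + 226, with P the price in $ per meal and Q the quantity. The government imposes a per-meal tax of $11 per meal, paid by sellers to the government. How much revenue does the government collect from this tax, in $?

Tax revenue = $2618.

Before the tax: set 303 − 5P = 6P + 226 → P* = $7, Q* = 268.
With the tax collected from sellers, supply shifts: Qs = 6(P − 11) + 226.
Solving gives Q = 238 with consumers paying $13 and sellers receiving $2 (the $11 wedge).
Revenue = t · Q = 11 · 238 = $2618.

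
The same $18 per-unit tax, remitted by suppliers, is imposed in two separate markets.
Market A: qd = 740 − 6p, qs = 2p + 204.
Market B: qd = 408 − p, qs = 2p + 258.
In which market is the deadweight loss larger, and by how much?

Market A, by $135.

Market A: pre-tax p* = $67, q* = 338; post-tax q = 311; deadweight loss = $243.
Market B: pre-tax p* = $50, q* = 358; post-tax q = 346; deadweight loss = $108.
Difference: $243 vs $108 → market A is larger by $135.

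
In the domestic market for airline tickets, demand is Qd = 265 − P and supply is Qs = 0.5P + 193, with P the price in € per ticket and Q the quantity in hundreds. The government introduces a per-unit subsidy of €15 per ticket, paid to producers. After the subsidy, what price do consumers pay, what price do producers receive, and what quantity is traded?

Consumers pay €43; producers receive €58; quantity = 222.

Before the subsidy: set 265 − P = 0.5P + 193 → P* = €48, Q* = 217.
With a per-unit subsidy paid to producers, each receives P + 15 per unit sold, so supply becomes Qs = 0.5(P + 15) + 193.
Solving gives Q = 222 with consumers paying €43 and producers receiving €58 (the €15 wedge).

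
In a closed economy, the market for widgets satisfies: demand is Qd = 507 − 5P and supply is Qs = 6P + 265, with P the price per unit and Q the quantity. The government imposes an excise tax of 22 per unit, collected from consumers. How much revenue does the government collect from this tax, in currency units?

Before the tax: set 507 − 5P = 6P + 265 → P* = 22, Q* = 397.
With the tax collected from consumers, demand (in seller-price terms) shifts: Qd = 507 − 5(P + 22).
New equilibrium: consumers pay 34, suppliers receive 12, Q = 337. (Wedge: Pb − Ps = 22.)
Revenue = t · Q = 22 · 337 = 7414.

Tax revenue = 7414.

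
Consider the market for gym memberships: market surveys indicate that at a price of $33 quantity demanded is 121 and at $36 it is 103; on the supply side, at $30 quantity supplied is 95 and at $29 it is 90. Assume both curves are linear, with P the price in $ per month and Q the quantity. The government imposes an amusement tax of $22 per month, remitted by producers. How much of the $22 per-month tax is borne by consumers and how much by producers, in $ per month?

Demand slope: (103 − 121)/(36 − 33) = -6, so Qd = 319 − 6P.
Supply slope: (90 − 95)/(29 − 30) = 5, so Qs = 5P − 55.
Without the tax, 319 − 6P = 5P − 55 gives 11P = 374, so P* = $34 and Q* = 115.
With the tax collected from producers, supply shifts: Qs = 5(P − 22) − 55.
Solving gives Q = 55 with consumers paying $44 and producers receiving $22 (the $22 wedge).
Burden on consumers: $10; on producers: $12. (They sum to $22.)
The less price-elastic side of the market bears the larger share of a per-unit tax.

Consumers bear $10 per month; producers bear $12 per month.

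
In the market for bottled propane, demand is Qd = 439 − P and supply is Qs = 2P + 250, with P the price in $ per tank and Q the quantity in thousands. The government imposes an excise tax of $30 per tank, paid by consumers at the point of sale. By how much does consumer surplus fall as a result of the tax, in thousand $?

Without the tax, 439 − P = 2P + 250 gives 3P = 189, so P* = $63 and Q* = 376.
With the tax collected from consumers, demand (in seller-price terms) shifts: Qd = 439 − (P + 30).
Solving gives Q = 356 with consumers paying $83 and sellers receiving $53 (the $30 wedge).
ΔCS is the trapezoid between Q = 356 and Q = 376 of height $20: ½ · (376 + 356) · 20 = $7320.

Consumer surplus falls by $7320 thousand.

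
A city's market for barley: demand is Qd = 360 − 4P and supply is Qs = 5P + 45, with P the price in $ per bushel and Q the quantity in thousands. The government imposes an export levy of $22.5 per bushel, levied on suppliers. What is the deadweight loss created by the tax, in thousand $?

Deadweight loss = $562.5 thousand.

Without the tax, 360 − 4P = 5P + 45 gives 9P = 315, so P* = $35 and Q* = 220.
With the tax collected from suppliers, supply shifts: Qs = 5(P − 22.5) + 45.
Solving gives Q = 170 with buyers paying $47.5 and suppliers receiving $25 (the $22.5 wedge).
Quantity falls by |ΔQ| = |220 − 170| = 50.
DWL = ½ · t · |ΔQ| = ½ · 22.5 · 50 = $562.5.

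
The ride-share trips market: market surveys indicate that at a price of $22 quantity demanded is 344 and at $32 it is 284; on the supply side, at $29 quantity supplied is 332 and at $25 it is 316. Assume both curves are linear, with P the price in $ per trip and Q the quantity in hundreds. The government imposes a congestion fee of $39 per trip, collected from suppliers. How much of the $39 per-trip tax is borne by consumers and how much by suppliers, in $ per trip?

Consumers bear $15.6 per trip; suppliers bear $23.4 per trip.

Demand slope: (284 − 344)/(32 − 22) = -6, so Qd = 476 − 6P.
Supply slope: (316 − 332)/(25 − 29) = 4, so Qs = 4P + 216.
Before the tax: set 476 − 6P = 4P + 216 → P* = $26, Q* = 320.
With the tax collected from suppliers, supply shifts: Qs = 4(P − 39) + 216.
New equilibrium: consumers pay $41.6, suppliers receive $2.6, Q = 226.4. (Wedge: Pb − Ps = 39.)
Burden on consumers: $15.6; on suppliers: $23.4. (They sum to $39.)
The less price-elastic side of the market bears the larger share of a per-unit tax.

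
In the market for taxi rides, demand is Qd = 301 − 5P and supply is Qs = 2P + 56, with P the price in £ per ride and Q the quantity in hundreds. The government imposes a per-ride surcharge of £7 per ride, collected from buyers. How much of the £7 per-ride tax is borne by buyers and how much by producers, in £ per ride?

Before the tax: set 301 − 5P = 2P + 56 → P* = £35, Q* = 126.
With the tax collected from buyers, demand (in seller-price terms) shifts: Qd = 301 − 5(P + 7).
Solving gives Q = 116 with buyers paying £37 and producers receiving £30 (the £7 wedge).
Burden on buyers: £2; on producers: £5. (They sum to £7.)
The less price-elastic side of the market bears the larger share of a per-unit tax.

Buyers bear £2 per ride; producers bear £5 per ride.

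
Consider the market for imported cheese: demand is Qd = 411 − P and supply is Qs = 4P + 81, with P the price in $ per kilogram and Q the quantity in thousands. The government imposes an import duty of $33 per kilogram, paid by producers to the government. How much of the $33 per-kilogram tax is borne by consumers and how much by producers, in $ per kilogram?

Consumers bear $26.4 per kilogram; producers bear $6.6 per kilogram.

Without the tax, 411 − P = 4P + 81 gives 5P = 330, so P* = $66 and Q* = 345.
With the tax collected from producers, supply shifts: Qs = 4(P − 33) + 81.
New equilibrium: consumers pay $92.4, producers receive $59.4, Q = 318.6. (Wedge: Pb − Ps = 33.)
Burden on consumers: $26.4; on producers: $6.6. (They sum to $33.)
The less price-elastic side of the market bears the larger share of a per-unit tax.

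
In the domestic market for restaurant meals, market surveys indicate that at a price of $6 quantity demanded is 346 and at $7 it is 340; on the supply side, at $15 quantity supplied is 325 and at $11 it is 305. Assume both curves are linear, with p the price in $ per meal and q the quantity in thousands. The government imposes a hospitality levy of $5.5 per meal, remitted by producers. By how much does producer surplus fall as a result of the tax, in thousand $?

Demand slope: (340 − 346)/(7 − 6) = -6, so qd = 382 − 6p.
Supply slope: (305 − 325)/(11 − 15) = 5, so qs = 5p + 250.
Without the tax, 382 − 6p = 5p + 250 gives 11p = 132, so p* = $12 and q* = 310.
With the tax collected from producers, supply shifts: qs = 5(p − 5.5) + 250.
New equilibrium: buyers pay $14.5, producers receive $9, q = 295. (Wedge: pb − ps = 5.5.)
ΔPS is the trapezoid between Q = 295 and Q = 310 of height $3: ½ · (310 + 295) · 3 = $907.5.

Producer surplus falls by $907.5 thousand.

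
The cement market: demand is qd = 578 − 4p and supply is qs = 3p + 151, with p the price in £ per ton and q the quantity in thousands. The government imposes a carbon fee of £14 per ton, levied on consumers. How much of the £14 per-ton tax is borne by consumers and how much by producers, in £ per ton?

Without the tax, 578 − 4p = 3p + 151 gives 7p = 427, so p* = £61 and q* = 334.
With the tax collected from consumers, demand (in seller-price terms) shifts: qd = 578 − 4(p + 14).
Solving gives q = 310 with consumers paying £67 and producers receiving £53 (the £14 wedge).
Burden on consumers: £6; on producers: £8. (They sum to £14.)
The less price-elastic side of the market bears the larger share of a per-unit tax.

Consumers bear £6 per ton; producers bear £8 per ton.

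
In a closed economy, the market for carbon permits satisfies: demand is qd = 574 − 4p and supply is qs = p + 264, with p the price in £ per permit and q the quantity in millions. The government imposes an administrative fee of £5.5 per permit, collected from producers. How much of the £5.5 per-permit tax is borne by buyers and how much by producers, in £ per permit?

Buyers bear £1.1 per permit; producers bear £4.4 per permit.

Without the tax, 574 − 4p = p + 264 gives 5p = 310, so p* = £62 and q* = 326.
With the tax collected from producers, supply shifts: qs = (p − 5.5) + 264.
New equilibrium: buyers pay £63.1, producers receive £57.6, q = 321.6. (Wedge: pb − ps = 5.5.)
Burden on buyers: £1.1; on producers: £4.4. (They sum to £5.5.)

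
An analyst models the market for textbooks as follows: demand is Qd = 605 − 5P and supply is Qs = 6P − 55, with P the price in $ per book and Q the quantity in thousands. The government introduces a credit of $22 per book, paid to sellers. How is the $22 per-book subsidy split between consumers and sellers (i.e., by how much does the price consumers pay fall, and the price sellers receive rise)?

Consumers gain $12 per book; sellers gain $10 per book.

Before the subsidy: set 605 − 5P = 6P − 55 → P* = $60, Q* = 305.
With a per-unit subsidy paid to sellers, each receives P + 22 per unit sold, so supply becomes Qs = 6(P + 22) − 55.
Solving gives Q = 365 with consumers paying $48 and sellers receiving $70 (the $22 wedge).
Gain to consumers: $12; to sellers: $10. (They sum to $22.)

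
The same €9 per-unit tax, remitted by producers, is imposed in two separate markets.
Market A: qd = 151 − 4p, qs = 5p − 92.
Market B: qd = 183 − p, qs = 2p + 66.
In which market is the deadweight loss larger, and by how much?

Market A, by €63.

Market A: pre-tax p* = €27, q* = 43; post-tax q = 23; deadweight loss = €90.
Market B: pre-tax p* = €39, q* = 144; post-tax q = 138; deadweight loss = €27.
Difference: €90 vs €27 → market A is larger by €63.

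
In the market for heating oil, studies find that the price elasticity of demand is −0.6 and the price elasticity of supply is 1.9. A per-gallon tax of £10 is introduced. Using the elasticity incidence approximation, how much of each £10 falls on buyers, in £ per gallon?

Incidence ratio: buyers' share ≈ εs / (εs + |εd|) = 1.9 / (1.9 + 0.6) = 0.76.
So buyers bear ≈ 0.76 × £10 = £7.6; sellers bear £2.4.

Buyers bear ≈ £7.6 per gallon.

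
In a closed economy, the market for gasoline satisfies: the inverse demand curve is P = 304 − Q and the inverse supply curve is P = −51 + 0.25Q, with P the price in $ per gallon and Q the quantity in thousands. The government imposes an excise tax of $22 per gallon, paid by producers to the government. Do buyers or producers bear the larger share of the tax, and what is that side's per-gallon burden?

Inverting to Q(P) form: Qd = 304 − P; Qs = 4P + 204.
Before the tax: set 304 − P = 4P + 204 → P* = $20, Q* = 284.
With the tax collected from producers, supply shifts: Qs = 4(P − 22) + 204.
Solving gives Q = 266.4 with buyers paying $37.6 and producers receiving $15.6 (the $22 wedge).
Per-gallon burden: buyers $17.6, producers $4.4.
Buyers take the larger share because demand is less price-elastic here (demand slope 1 vs supply slope 4).

Buyers bear the larger share: $17.6 per gallon.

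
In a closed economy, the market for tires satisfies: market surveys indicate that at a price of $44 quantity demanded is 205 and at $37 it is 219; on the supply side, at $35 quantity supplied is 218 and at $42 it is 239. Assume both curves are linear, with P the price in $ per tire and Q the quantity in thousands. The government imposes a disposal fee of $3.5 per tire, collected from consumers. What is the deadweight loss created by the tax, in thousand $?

Deadweight loss = $7.35 thousand.

Demand slope: (219 − 205)/(37 − 44) = -2, so Qd = 293 − 2P.
Supply slope: (239 − 218)/(42 − 35) = 3, so Qs = 3P + 113.
Without the tax, 293 − 2P = 3P + 113 gives 5P = 180, so P* = $36 and Q* = 221.
With the tax collected from consumers, demand (in seller-price terms) shifts: Qd = 293 − 2(P + 3.5).
New equilibrium: consumers pay $38.1, producers receive $34.6, Q = 216.8. (Wedge: Pb − Ps = 3.5.)
Quantity falls by |ΔQ| = |221 − 216.8| = 4.2.
DWL = ½ · t · |ΔQ| = ½ · 3.5 · 4.2 = $7.35.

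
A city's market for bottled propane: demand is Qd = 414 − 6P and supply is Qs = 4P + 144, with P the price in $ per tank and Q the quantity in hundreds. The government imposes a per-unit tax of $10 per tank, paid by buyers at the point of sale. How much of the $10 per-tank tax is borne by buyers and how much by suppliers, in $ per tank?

Without the tax, 414 − 6P = 4P + 144 gives 10P = 270, so P* = $27 and Q* = 252.
With the tax collected from buyers, demand (in seller-price terms) shifts: Qd = 414 − 6(P + 10).
Solving gives Q = 228 with buyers paying $31 and suppliers receiving $21 (the $10 wedge).
Burden on buyers: $4; on suppliers: $6. (They sum to $10.)

Buyers bear $4 per tank; suppliers bear $6 per tank.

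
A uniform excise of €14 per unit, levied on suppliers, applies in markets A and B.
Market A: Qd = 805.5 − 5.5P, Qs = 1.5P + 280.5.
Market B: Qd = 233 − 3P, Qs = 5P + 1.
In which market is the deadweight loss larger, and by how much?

Market B, by €68.25.

Market A: pre-tax P* = €75, Q* = 393; post-tax Q = 376.5; deadweight loss = €115.5.
Market B: pre-tax P* = €29, Q* = 146; post-tax Q = 119.75; deadweight loss = €183.75.
Difference: €115.5 vs €183.75 → market B is larger by €68.25.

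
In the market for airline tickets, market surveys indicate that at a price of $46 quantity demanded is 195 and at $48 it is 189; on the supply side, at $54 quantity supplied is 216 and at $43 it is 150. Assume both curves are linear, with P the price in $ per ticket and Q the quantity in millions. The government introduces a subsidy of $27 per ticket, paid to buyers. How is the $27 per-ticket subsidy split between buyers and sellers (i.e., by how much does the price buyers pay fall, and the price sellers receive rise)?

Demand slope: (189 − 195)/(48 − 46) = -3, so Qd = 333 − 3P.
Supply slope: (150 − 216)/(43 − 54) = 6, so Qs = 6P − 108.
Without the subsidy, 333 − 3P = 6P − 108 gives 9P = 441, so P* = $49 and Q* = 186.
With a per-unit subsidy paid to buyers, each effectively pays P − 27, so demand becomes Qd = 333 − 3(P − 27).
Solving gives Q = 240 with buyers paying $31 and sellers receiving $58 (the $27 wedge).
Gain to buyers: $18; to sellers: $9. (They sum to $27.)

Buyers gain $18 per ticket; sellers gain $9 per ticket.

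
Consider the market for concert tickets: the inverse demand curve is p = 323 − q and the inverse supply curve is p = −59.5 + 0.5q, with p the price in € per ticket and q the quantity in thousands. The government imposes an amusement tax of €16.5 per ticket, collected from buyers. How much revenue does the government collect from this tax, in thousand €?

Inverting to q(p) form: qd = 323 − p; qs = 2p + 119.
Before the tax: set 323 − p = 2p + 119 → p* = €68, q* = 255.
With the tax collected from buyers, demand (in seller-price terms) shifts: qd = 323 − (p + 16.5).
Solving gives q = 244 with buyers paying €79 and sellers receiving €62.5 (the €16.5 wedge).
Revenue = t · Q = 16.5 · 244 = €4026.

Tax revenue = €4026 thousand.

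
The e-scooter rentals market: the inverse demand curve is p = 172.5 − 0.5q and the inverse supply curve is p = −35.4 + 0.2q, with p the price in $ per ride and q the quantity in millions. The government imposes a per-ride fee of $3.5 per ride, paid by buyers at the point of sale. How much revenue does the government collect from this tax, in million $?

Tax revenue = $1022 million.

Inverting to q(p) form: qd = 345 − 2p; qs = 5p + 177.
Without the tax, 345 − 2p = 5p + 177 gives 7p = 168, so p* = $24 and q* = 297.
With the tax collected from buyers, demand (in seller-price terms) shifts: qd = 345 − 2(p + 3.5).
New equilibrium: buyers pay $26.5, producers receive $23, q = 292. (Wedge: pb − ps = 3.5.)
Revenue = t · Q = 3.5 · 292 = $1022.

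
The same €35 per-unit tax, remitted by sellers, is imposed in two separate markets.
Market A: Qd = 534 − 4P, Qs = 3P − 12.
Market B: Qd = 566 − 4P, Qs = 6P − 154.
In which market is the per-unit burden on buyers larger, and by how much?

Market B, by €6.

Market A: pre-tax P* = €78, Q* = 222; post-tax Q = 162; per-unit burden on buyers = €15.
Market B: pre-tax P* = €72, Q* = 278; post-tax Q = 194; per-unit burden on buyers = €21.
Difference: €15 vs €21 → market B is larger by €6.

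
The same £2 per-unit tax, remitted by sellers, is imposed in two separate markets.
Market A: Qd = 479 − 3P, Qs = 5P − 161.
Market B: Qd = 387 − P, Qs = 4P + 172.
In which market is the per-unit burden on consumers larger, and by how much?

Market A: pre-tax P* = £80, Q* = 239; post-tax Q = 235.25; per-unit burden on consumers = £1.25.
Market B: pre-tax P* = £43, Q* = 344; post-tax Q = 342.4; per-unit burden on consumers = £1.6.
Difference: £1.25 vs £1.6 → market B is larger by £0.35.

Market B, by £0.35.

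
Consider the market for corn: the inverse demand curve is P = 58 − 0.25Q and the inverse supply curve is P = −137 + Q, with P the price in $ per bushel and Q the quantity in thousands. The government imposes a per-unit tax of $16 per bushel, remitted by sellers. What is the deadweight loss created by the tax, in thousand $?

Rewrite in direct form: Qd = 232 − 4P and Qs = P + 137.
Without the tax, 232 − 4P = P + 137 gives 5P = 95, so P* = $19 and Q* = 156.
With the tax collected from sellers, supply shifts: Qs = (P − 16) + 137.
Solving gives Q = 143.2 with buyers paying $22.2 and sellers receiving $6.2 (the $16 wedge).
Quantity falls by |ΔQ| = |156 − 143.2| = 12.8.
DWL = ½ · t · |ΔQ| = ½ · 16 · 12.8 = $102.4.

Deadweight loss = $102.4 thousand.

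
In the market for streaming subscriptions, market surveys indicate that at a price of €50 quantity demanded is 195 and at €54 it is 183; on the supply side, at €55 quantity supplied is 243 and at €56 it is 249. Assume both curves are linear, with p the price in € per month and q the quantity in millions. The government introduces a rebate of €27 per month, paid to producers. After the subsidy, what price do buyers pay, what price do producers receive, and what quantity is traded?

Demand slope: (183 − 195)/(54 − 50) = -3, so qd = 345 − 3p.
Supply slope: (249 − 243)/(56 − 55) = 6, so qs = 6p − 87.
Before the subsidy: set 345 − 3p = 6p − 87 → p* = €48, q* = 201.
With a per-unit subsidy paid to producers, each receives p + 27 per unit sold, so supply becomes qs = 6(p + 27) − 87.
New equilibrium: buyers pay €30, producers receive €57, q = 255. (Wedge: pb − ps = −27.)

Buyers pay €30; producers receive €57; quantity = 255.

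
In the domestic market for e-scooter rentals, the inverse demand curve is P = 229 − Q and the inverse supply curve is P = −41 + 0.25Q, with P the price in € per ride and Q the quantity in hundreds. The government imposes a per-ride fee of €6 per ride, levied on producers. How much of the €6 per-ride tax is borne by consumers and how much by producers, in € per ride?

Inverting to Q(P) form: Qd = 229 − P; Qs = 4P + 164.
Without the tax, 229 − P = 4P + 164 gives 5P = 65, so P* = €13 and Q* = 216.
With the tax collected from producers, supply shifts: Qs = 4(P − 6) + 164.
Solving gives Q = 211.2 with consumers paying €17.8 and producers receiving €11.8 (the €6 wedge).
Burden on consumers: €4.8; on producers: €1.2. (They sum to €6.)
The less price-elastic side of the market bears the larger share of a per-unit tax.

Consumers bear €4.8 per ride; producers bear €1.2 per ride.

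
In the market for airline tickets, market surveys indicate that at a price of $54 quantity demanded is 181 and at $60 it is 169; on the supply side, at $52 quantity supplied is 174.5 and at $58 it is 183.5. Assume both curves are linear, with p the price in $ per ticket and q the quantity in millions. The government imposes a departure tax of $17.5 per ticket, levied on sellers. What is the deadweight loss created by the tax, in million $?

Demand slope: (169 − 181)/(60 − 54) = -2, so qd = 289 − 2p.
Supply slope: (183.5 − 174.5)/(58 − 52) = 1.5, so qs = 1.5p + 96.5.
Before the tax: set 289 − 2p = 1.5p + 96.5 → p* = $55, q* = 179.
With the tax collected from sellers, supply shifts: qs = 1.5(p − 17.5) + 96.5.
New equilibrium: buyers pay $62.5, sellers receive $45, q = 164. (Wedge: pb − ps = 17.5.)
Quantity falls by |ΔQ| = |179 − 164| = 15.
DWL = ½ · t · |ΔQ| = ½ · 17.5 · 15 = $131.25.

Deadweight loss = $131.25 million.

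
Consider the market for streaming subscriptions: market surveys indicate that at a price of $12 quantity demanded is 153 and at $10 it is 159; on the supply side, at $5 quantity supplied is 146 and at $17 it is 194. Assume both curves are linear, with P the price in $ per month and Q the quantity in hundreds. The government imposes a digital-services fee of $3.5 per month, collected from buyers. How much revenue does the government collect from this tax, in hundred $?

Tax revenue = $546 hundred.

Demand slope: (159 − 153)/(10 − 12) = -3, so Qd = 189 − 3P.
Supply slope: (194 − 146)/(17 − 5) = 4, so Qs = 4P + 126.
Without the tax, 189 − 3P = 4P + 126 gives 7P = 63, so P* = $9 and Q* = 162.
With the tax collected from buyers, demand (in seller-price terms) shifts: Qd = 189 − 3(P + 3.5).
New equilibrium: buyers pay $11, suppliers receive $7.5, Q = 156. (Wedge: Pb − Ps = 3.5.)
Revenue = t · Q = 3.5 · 156 = $546.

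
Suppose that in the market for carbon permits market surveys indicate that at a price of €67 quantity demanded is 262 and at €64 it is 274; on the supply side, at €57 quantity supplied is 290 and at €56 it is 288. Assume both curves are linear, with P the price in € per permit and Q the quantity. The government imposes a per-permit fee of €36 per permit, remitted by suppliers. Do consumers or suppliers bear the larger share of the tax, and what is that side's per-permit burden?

Suppliers bear the larger share: €24 per permit.

Demand slope: (274 − 262)/(64 − 67) = -4, so Qd = 530 − 4P.
Supply slope: (288 − 290)/(56 − 57) = 2, so Qs = 2P + 176.
Before the tax: set 530 − 4P = 2P + 176 → P* = €59, Q* = 294.
With the tax collected from suppliers, supply shifts: Qs = 2(P − 36) + 176.
Solving gives Q = 246 with consumers paying €71 and suppliers receiving €35 (the €36 wedge).
Per-permit burden: consumers €12, suppliers €24.
Suppliers take the larger share because supply is less price-elastic here (demand slope 4 vs supply slope 2).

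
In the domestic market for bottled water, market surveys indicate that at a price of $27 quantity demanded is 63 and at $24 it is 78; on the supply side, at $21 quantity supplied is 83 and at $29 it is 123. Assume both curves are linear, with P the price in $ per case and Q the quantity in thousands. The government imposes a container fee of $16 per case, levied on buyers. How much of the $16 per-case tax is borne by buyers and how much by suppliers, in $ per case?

Buyers bear $8 per case; suppliers bear $8 per case.

Demand slope: (78 − 63)/(24 − 27) = -5, so Qd = 198 − 5P.
Supply slope: (123 − 83)/(29 − 21) = 5, so Qs = 5P − 22.
Without the tax, 198 − 5P = 5P − 22 gives 10P = 220, so P* = $22 and Q* = 88.
With the tax collected from buyers, demand (in seller-price terms) shifts: Qd = 198 − 5(P + 16).
Solving gives Q = 48 with buyers paying $30 and suppliers receiving $14 (the $16 wedge).
Burden on buyers: $8; on suppliers: $8. (They sum to $16.)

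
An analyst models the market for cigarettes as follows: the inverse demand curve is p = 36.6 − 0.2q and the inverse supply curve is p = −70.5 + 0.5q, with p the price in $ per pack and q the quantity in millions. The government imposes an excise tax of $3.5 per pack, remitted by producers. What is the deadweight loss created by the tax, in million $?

Deadweight loss = $8.75 million.

Rewrite in direct form: qd = 183 − 5p and qs = 2p + 141.
Without the tax, 183 − 5p = 2p + 141 gives 7p = 42, so p* = $6 and q* = 153.
With the tax collected from producers, supply shifts: qs = 2(p − 3.5) + 141.
Solving gives q = 148 with buyers paying $7 and producers receiving $3.5 (the $3.5 wedge).
Quantity falls by |ΔQ| = |153 − 148| = 5.
DWL = ½ · t · |ΔQ| = ½ · 3.5 · 5 = $8.75.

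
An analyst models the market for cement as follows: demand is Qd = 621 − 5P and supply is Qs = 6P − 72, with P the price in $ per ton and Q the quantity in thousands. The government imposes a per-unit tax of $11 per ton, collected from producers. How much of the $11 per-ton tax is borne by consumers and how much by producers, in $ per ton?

Without the tax, 621 − 5P = 6P − 72 gives 11P = 693, so P* = $63 and Q* = 306.
With the tax collected from producers, supply shifts: Qs = 6(P − 11) − 72.
Solving gives Q = 276 with consumers paying $69 and producers receiving $58 (the $11 wedge).
Burden on consumers: $6; on producers: $5. (They sum to $11.)
The less price-elastic side of the market bears the larger share of a per-unit tax.

Consumers bear $6 per ton; producers bear $5 per ton.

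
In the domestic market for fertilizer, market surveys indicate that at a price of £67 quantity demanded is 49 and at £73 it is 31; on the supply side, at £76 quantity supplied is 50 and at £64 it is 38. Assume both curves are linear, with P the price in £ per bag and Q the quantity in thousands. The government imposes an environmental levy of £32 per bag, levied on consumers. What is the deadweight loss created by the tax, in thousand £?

Deadweight loss = £384 thousand.

Demand slope: (31 − 49)/(73 − 67) = -3, so Qd = 250 − 3P.
Supply slope: (38 − 50)/(64 − 76) = 1, so Qs = P − 26.
Without the tax, 250 − 3P = P − 26 gives 4P = 276, so P* = £69 and Q* = 43.
With the tax collected from consumers, demand (in seller-price terms) shifts: Qd = 250 − 3(P + 32).
New equilibrium: consumers pay £77, producers receive £45, Q = 19. (Wedge: Pb − Ps = 32.)
Quantity falls by |ΔQ| = |43 − 19| = 24.
DWL = ½ · t · |ΔQ| = ½ · 32 · 24 = £384.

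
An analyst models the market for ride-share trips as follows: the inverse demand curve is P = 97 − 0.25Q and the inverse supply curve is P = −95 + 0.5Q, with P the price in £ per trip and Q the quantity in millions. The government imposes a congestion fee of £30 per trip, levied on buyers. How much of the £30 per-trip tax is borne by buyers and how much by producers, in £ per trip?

Buyers bear £10 per trip; producers bear £20 per trip.

Inverting to Q(P) form: Qd = 388 − 4P; Qs = 2P + 190.
Before the tax: set 388 − 4P = 2P + 190 → P* = £33, Q* = 256.
With the tax collected from buyers, demand (in seller-price terms) shifts: Qd = 388 − 4(P + 30).
New equilibrium: buyers pay £43, producers receive £13, Q = 216. (Wedge: Pb − Ps = 30.)
Burden on buyers: £10; on producers: £20. (They sum to £30.)
The less price-elastic side of the market bears the larger share of a per-unit tax.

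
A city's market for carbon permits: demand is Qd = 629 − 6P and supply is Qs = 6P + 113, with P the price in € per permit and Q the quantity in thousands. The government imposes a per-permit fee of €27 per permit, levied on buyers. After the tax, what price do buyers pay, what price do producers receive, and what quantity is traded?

Before the tax: set 629 − 6P = 6P + 113 → P* = €43, Q* = 371.
With the tax collected from buyers, demand (in seller-price terms) shifts: Qd = 629 − 6(P + 27).
New equilibrium: buyers pay €56.5, producers receive €29.5, Q = 290. (Wedge: Pb − Ps = 27.)
The less price-elastic side of the market bears the larger share of a per-unit tax.

Buyers pay €56.5; producers receive €29.5; quantity = 290.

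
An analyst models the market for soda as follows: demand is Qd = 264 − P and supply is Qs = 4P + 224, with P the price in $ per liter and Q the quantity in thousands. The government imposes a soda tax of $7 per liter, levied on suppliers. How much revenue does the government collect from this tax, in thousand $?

Tax revenue = $1752.8 thousand.

Without the tax, 264 − P = 4P + 224 gives 5P = 40, so P* = $8 and Q* = 256.
With the tax collected from suppliers, supply shifts: Qs = 4(P − 7) + 224.
New equilibrium: consumers pay $13.6, suppliers receive $6.6, Q = 250.4. (Wedge: Pb − Ps = 7.)
Revenue = t · Q = 7 · 250.4 = $1752.8.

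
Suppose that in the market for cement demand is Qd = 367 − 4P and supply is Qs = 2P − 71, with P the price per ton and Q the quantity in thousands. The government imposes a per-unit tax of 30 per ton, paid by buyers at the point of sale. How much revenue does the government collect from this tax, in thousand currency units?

Tax revenue = 1050 thousand.

Without the tax, 367 − 4P = 2P − 71 gives 6P = 438, so P* = 73 and Q* = 75.
With the tax collected from buyers, demand (in seller-price terms) shifts: Qd = 367 − 4(P + 30).
New equilibrium: buyers pay 83, suppliers receive 53, Q = 35. (Wedge: Pb − Ps = 30.)
Revenue = t · Q = 30 · 35 = 1050.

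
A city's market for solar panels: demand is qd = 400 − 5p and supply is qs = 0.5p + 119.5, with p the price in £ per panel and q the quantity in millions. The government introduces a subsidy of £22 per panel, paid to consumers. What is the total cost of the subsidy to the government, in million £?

Government outlay = £3410 million.

Before the subsidy: set 400 − 5p = 0.5p + 119.5 → p* = £51, q* = 145.
With a per-unit subsidy paid to consumers, each effectively pays p − 22, so demand becomes qd = 400 − 5(p − 22).
New equilibrium: consumers pay £49, producers receive £71, q = 155. (Wedge: pb − ps = −22.)
Outlay = t · Q = 22 · 155 = £3410.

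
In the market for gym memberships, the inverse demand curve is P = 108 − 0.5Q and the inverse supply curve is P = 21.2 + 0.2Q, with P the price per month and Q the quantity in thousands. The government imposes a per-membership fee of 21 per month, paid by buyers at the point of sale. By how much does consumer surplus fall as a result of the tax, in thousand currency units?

Consumer surplus falls by 1635 thousand.

Rewrite in direct form: Qd = 216 − 2P and Qs = 5P − 106.
Without the tax, 216 − 2P = 5P − 106 gives 7P = 322, so P* = 46 and Q* = 124.
With the tax collected from buyers, demand (in seller-price terms) shifts: Qd = 216 − 2(P + 21).
Solving gives Q = 94 with buyers paying 61 and suppliers receiving 40 (the 21 wedge).
ΔCS is the trapezoid between Q = 94 and Q = 124 of height 15: ½ · (124 + 94) · 15 = 1635.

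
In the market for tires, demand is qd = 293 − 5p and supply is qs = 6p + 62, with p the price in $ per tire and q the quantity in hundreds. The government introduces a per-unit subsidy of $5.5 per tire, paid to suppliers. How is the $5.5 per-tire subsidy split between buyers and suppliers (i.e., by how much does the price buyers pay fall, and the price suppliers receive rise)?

Buyers gain $3 per tire; suppliers gain $2.5 per tire.

Without the subsidy, 293 − 5p = 6p + 62 gives 11p = 231, so p* = $21 and q* = 188.
With a per-unit subsidy paid to suppliers, each receives p + 5.5 per unit sold, so supply becomes qs = 6(p + 5.5) + 62.
New equilibrium: buyers pay $18, suppliers receive $23.5, q = 203. (Wedge: pb − ps = −5.5.)
Gain to buyers: $3; to suppliers: $2.5. (They sum to $5.5.)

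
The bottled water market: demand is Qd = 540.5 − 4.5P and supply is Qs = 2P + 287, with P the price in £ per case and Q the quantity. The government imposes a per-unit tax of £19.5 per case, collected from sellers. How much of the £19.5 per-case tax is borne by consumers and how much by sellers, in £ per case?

Consumers bear £6 per case; sellers bear £13.5 per case.

Without the tax, 540.5 − 4.5P = 2P + 287 gives 6.5P = 253.5, so P* = £39 and Q* = 365.
With the tax collected from sellers, supply shifts: Qs = 2(P − 19.5) + 287.
New equilibrium: consumers pay £45, sellers receive £25.5, Q = 338. (Wedge: Pb − Ps = 19.5.)
Burden on consumers: £6; on sellers: £13.5. (They sum to £19.5.)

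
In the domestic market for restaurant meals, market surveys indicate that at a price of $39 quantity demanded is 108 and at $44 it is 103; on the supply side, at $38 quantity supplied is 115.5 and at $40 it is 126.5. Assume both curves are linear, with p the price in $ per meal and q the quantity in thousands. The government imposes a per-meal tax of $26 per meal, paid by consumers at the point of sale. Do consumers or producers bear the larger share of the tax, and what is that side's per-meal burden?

Demand slope: (103 − 108)/(44 − 39) = -1, so qd = 147 − p.
Supply slope: (126.5 − 115.5)/(40 − 38) = 5.5, so qs = 5.5p − 93.5.
Before the tax: set 147 − p = 5.5p − 93.5 → p* = $37, q* = 110.
With the tax collected from consumers, demand (in seller-price terms) shifts: qd = 147 − (p + 26).
Solving gives q = 88 with consumers paying $59 and producers receiving $33 (the $26 wedge).
Per-meal burden: consumers $22, producers $4.
Consumers take the larger share because demand is less price-elastic here (demand slope 1 vs supply slope 5.5).
The less price-elastic side of the market bears the larger share of a per-unit tax.

Consumers bear the larger share: $22 per meal.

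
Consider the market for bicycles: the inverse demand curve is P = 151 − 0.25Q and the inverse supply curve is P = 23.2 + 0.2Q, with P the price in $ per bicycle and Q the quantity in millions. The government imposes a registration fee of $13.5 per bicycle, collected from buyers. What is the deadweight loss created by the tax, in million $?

Deadweight loss = $202.5 million.

Inverting to Q(P) form: Qd = 604 − 4P; Qs = 5P − 116.
Before the tax: set 604 − 4P = 5P − 116 → P* = $80, Q* = 284.
With the tax collected from buyers, demand (in seller-price terms) shifts: Qd = 604 − 4(P + 13.5).
Solving gives Q = 254 with buyers paying $87.5 and producers receiving $74 (the $13.5 wedge).
Quantity falls by |ΔQ| = |284 − 254| = 30.
DWL = ½ · t · |ΔQ| = ½ · 13.5 · 30 = $202.5.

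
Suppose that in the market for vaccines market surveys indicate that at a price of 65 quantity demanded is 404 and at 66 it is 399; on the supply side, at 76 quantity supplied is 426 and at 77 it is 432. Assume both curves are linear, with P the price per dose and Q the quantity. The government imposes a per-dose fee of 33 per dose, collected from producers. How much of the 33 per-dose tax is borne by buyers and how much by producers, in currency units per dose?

Buyers bear 18 per dose; producers bear 15 per dose.

Demand slope: (399 − 404)/(66 − 65) = -5, so Qd = 729 − 5P.
Supply slope: (432 − 426)/(77 − 76) = 6, so Qs = 6P − 30.
Without the tax, 729 − 5P = 6P − 30 gives 11P = 759, so P* = 69 and Q* = 384.
With the tax collected from producers, supply shifts: Qs = 6(P − 33) − 30.
New equilibrium: buyers pay 87, producers receive 54, Q = 294. (Wedge: Pb − Ps = 33.)
Burden on buyers: 18; on producers: 15. (They sum to 33.)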